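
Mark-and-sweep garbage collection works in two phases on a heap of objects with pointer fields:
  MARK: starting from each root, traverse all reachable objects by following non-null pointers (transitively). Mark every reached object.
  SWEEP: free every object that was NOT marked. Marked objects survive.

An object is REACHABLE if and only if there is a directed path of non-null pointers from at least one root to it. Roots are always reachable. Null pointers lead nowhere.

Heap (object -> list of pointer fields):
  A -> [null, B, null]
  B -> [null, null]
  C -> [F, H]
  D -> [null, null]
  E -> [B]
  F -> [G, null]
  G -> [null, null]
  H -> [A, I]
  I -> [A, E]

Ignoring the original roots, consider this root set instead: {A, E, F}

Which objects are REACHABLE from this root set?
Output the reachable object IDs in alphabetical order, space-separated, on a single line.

Roots: A E F
Mark A: refs=null B null, marked=A
Mark E: refs=B, marked=A E
Mark F: refs=G null, marked=A E F
Mark B: refs=null null, marked=A B E F
Mark G: refs=null null, marked=A B E F G
Unmarked (collected): C D H I

Answer: A B E F G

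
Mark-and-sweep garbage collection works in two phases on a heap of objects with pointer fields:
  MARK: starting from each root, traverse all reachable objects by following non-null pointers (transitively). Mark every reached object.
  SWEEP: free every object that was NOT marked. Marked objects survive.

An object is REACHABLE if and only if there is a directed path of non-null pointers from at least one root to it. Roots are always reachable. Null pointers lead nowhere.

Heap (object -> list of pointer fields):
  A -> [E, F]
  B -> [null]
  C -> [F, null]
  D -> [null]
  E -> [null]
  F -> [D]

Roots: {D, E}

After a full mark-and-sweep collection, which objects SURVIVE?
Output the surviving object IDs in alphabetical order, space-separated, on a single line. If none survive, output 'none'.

Roots: D E
Mark D: refs=null, marked=D
Mark E: refs=null, marked=D E
Unmarked (collected): A B C F

Answer: D E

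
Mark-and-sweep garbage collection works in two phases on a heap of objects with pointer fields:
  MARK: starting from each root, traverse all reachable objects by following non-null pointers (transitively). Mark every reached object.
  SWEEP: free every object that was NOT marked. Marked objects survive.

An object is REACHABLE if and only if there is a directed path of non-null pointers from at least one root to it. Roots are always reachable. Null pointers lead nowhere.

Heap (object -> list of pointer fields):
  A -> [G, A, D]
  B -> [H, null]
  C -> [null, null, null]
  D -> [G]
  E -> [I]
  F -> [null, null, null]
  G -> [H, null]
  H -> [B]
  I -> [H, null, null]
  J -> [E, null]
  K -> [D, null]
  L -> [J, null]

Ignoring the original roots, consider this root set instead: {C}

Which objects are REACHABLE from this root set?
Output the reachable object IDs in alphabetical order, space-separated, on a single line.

Roots: C
Mark C: refs=null null null, marked=C
Unmarked (collected): A B D E F G H I J K L

Answer: C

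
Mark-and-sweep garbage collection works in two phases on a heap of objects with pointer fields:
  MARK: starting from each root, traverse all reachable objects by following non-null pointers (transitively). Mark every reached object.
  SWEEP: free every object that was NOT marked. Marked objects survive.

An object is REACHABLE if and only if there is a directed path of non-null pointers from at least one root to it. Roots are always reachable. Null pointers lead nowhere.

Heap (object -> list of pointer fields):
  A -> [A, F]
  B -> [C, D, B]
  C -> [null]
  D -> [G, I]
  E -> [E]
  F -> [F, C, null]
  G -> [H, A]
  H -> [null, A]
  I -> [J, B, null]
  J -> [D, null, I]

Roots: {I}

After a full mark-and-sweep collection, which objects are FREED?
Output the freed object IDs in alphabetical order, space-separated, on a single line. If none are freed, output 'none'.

Answer: E

Derivation:
Roots: I
Mark I: refs=J B null, marked=I
Mark J: refs=D null I, marked=I J
Mark B: refs=C D B, marked=B I J
Mark D: refs=G I, marked=B D I J
Mark C: refs=null, marked=B C D I J
Mark G: refs=H A, marked=B C D G I J
Mark H: refs=null A, marked=B C D G H I J
Mark A: refs=A F, marked=A B C D G H I J
Mark F: refs=F C null, marked=A B C D F G H I J
Unmarked (collected): E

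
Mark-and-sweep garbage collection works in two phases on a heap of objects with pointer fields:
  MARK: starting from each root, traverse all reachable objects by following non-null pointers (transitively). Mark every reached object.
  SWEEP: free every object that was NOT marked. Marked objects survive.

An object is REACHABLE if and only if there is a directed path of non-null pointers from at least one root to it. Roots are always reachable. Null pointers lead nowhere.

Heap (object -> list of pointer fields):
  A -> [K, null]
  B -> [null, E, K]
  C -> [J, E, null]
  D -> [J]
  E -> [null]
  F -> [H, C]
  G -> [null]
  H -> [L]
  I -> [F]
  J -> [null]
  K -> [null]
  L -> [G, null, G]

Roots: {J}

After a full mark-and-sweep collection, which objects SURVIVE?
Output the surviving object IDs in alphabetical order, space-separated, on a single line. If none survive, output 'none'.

Roots: J
Mark J: refs=null, marked=J
Unmarked (collected): A B C D E F G H I K L

Answer: J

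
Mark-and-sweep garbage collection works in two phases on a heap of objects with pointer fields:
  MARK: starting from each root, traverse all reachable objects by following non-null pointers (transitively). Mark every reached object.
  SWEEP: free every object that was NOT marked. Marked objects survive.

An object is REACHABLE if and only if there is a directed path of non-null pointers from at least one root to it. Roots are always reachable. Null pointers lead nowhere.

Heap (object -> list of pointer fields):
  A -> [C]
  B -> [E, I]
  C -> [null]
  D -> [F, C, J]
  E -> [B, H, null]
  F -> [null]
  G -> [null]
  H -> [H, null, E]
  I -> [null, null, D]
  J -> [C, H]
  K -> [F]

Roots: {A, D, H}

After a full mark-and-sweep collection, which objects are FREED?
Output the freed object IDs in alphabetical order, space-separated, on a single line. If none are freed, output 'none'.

Answer: G K

Derivation:
Roots: A D H
Mark A: refs=C, marked=A
Mark D: refs=F C J, marked=A D
Mark H: refs=H null E, marked=A D H
Mark C: refs=null, marked=A C D H
Mark F: refs=null, marked=A C D F H
Mark J: refs=C H, marked=A C D F H J
Mark E: refs=B H null, marked=A C D E F H J
Mark B: refs=E I, marked=A B C D E F H J
Mark I: refs=null null D, marked=A B C D E F H I J
Unmarked (collected): G K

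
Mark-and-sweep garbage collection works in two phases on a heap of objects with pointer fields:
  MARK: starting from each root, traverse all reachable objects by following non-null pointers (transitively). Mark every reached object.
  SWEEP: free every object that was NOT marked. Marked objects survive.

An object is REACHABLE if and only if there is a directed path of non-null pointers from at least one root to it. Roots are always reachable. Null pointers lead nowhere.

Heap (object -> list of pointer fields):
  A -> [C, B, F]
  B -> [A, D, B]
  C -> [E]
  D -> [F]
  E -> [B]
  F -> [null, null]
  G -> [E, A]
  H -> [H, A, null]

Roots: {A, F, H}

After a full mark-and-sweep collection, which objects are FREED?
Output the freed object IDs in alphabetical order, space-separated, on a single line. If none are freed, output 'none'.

Roots: A F H
Mark A: refs=C B F, marked=A
Mark F: refs=null null, marked=A F
Mark H: refs=H A null, marked=A F H
Mark C: refs=E, marked=A C F H
Mark B: refs=A D B, marked=A B C F H
Mark E: refs=B, marked=A B C E F H
Mark D: refs=F, marked=A B C D E F H
Unmarked (collected): G

Answer: G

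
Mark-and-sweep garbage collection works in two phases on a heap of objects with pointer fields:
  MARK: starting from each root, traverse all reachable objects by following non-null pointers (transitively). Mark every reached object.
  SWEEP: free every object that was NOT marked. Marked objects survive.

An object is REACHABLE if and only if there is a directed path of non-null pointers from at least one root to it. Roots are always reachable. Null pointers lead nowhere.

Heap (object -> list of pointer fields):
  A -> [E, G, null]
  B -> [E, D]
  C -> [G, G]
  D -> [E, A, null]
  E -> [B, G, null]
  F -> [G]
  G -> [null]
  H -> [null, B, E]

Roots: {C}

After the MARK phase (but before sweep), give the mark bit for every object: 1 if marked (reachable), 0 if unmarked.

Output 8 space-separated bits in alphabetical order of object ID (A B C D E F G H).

Answer: 0 0 1 0 0 0 1 0

Derivation:
Roots: C
Mark C: refs=G G, marked=C
Mark G: refs=null, marked=C G
Unmarked (collected): A B D E F H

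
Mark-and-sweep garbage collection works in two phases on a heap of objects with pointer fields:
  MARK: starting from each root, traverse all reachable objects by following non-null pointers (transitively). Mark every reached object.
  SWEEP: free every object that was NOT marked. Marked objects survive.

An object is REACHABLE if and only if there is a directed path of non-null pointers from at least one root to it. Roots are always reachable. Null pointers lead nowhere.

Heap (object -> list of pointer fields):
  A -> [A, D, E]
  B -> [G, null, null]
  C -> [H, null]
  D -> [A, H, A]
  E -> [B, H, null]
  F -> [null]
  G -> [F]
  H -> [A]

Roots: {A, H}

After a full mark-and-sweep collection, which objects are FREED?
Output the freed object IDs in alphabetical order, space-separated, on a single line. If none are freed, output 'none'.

Roots: A H
Mark A: refs=A D E, marked=A
Mark H: refs=A, marked=A H
Mark D: refs=A H A, marked=A D H
Mark E: refs=B H null, marked=A D E H
Mark B: refs=G null null, marked=A B D E H
Mark G: refs=F, marked=A B D E G H
Mark F: refs=null, marked=A B D E F G H
Unmarked (collected): C

Answer: C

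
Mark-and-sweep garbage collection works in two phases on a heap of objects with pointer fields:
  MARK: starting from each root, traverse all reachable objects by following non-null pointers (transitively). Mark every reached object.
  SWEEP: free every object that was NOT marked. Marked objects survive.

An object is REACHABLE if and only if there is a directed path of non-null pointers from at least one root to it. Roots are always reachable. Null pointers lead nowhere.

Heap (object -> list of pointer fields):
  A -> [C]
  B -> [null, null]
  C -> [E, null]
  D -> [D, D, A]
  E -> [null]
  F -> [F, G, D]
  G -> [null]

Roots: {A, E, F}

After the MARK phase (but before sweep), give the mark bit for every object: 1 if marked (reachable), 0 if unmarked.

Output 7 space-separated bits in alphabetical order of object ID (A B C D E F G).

Roots: A E F
Mark A: refs=C, marked=A
Mark E: refs=null, marked=A E
Mark F: refs=F G D, marked=A E F
Mark C: refs=E null, marked=A C E F
Mark G: refs=null, marked=A C E F G
Mark D: refs=D D A, marked=A C D E F G
Unmarked (collected): B

Answer: 1 0 1 1 1 1 1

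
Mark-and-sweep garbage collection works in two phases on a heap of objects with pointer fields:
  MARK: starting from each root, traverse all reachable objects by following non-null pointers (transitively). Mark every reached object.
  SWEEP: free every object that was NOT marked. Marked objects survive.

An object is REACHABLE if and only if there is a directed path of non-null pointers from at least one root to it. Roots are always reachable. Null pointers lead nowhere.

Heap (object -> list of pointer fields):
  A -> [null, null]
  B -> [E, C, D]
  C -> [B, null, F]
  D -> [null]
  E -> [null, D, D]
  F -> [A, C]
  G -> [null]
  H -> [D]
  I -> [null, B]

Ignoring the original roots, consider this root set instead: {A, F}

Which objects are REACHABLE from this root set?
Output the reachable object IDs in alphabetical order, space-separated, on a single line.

Answer: A B C D E F

Derivation:
Roots: A F
Mark A: refs=null null, marked=A
Mark F: refs=A C, marked=A F
Mark C: refs=B null F, marked=A C F
Mark B: refs=E C D, marked=A B C F
Mark E: refs=null D D, marked=A B C E F
Mark D: refs=null, marked=A B C D E F
Unmarked (collected): G H I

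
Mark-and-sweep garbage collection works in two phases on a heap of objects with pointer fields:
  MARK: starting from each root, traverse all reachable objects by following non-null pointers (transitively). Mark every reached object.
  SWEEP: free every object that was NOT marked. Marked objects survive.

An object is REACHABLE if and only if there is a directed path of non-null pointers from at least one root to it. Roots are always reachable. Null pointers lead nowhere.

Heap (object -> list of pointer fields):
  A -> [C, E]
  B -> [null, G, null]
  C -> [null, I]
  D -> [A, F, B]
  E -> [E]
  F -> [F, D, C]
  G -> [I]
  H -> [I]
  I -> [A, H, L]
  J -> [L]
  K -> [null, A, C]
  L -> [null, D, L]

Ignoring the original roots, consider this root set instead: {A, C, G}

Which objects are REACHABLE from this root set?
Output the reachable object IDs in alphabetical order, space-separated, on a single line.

Roots: A C G
Mark A: refs=C E, marked=A
Mark C: refs=null I, marked=A C
Mark G: refs=I, marked=A C G
Mark E: refs=E, marked=A C E G
Mark I: refs=A H L, marked=A C E G I
Mark H: refs=I, marked=A C E G H I
Mark L: refs=null D L, marked=A C E G H I L
Mark D: refs=A F B, marked=A C D E G H I L
Mark F: refs=F D C, marked=A C D E F G H I L
Mark B: refs=null G null, marked=A B C D E F G H I L
Unmarked (collected): J K

Answer: A B C D E F G H I L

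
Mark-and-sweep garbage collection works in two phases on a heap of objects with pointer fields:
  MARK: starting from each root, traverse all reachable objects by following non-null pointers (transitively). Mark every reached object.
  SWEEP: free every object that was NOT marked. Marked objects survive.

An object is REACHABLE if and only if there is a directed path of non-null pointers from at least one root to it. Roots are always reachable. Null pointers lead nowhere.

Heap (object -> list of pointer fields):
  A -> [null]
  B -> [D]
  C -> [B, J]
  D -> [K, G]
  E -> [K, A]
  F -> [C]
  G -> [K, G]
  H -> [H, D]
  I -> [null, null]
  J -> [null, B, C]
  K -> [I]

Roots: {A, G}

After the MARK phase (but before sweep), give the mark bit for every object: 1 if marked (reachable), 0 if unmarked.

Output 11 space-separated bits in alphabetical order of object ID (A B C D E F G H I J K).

Roots: A G
Mark A: refs=null, marked=A
Mark G: refs=K G, marked=A G
Mark K: refs=I, marked=A G K
Mark I: refs=null null, marked=A G I K
Unmarked (collected): B C D E F H J

Answer: 1 0 0 0 0 0 1 0 1 0 1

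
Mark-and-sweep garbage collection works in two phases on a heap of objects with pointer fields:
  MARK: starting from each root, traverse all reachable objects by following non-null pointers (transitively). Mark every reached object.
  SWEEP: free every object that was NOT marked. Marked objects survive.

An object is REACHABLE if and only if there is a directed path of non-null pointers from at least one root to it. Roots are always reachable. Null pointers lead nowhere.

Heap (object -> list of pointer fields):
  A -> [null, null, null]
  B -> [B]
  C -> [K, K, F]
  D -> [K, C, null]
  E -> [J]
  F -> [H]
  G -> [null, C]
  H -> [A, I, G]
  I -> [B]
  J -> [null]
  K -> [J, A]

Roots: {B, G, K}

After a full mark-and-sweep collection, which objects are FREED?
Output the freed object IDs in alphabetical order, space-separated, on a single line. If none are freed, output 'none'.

Roots: B G K
Mark B: refs=B, marked=B
Mark G: refs=null C, marked=B G
Mark K: refs=J A, marked=B G K
Mark C: refs=K K F, marked=B C G K
Mark J: refs=null, marked=B C G J K
Mark A: refs=null null null, marked=A B C G J K
Mark F: refs=H, marked=A B C F G J K
Mark H: refs=A I G, marked=A B C F G H J K
Mark I: refs=B, marked=A B C F G H I J K
Unmarked (collected): D E

Answer: D E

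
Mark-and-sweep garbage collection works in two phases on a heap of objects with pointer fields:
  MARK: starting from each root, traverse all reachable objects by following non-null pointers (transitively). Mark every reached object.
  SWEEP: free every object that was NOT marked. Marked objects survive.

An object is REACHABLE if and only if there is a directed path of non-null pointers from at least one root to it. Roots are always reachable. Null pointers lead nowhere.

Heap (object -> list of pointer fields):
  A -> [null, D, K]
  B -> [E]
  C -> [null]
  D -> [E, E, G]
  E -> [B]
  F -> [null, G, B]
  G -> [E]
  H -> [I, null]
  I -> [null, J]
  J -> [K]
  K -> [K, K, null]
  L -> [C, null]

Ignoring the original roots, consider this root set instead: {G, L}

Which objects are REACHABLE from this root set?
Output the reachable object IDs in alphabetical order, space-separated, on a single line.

Roots: G L
Mark G: refs=E, marked=G
Mark L: refs=C null, marked=G L
Mark E: refs=B, marked=E G L
Mark C: refs=null, marked=C E G L
Mark B: refs=E, marked=B C E G L
Unmarked (collected): A D F H I J K

Answer: B C E G L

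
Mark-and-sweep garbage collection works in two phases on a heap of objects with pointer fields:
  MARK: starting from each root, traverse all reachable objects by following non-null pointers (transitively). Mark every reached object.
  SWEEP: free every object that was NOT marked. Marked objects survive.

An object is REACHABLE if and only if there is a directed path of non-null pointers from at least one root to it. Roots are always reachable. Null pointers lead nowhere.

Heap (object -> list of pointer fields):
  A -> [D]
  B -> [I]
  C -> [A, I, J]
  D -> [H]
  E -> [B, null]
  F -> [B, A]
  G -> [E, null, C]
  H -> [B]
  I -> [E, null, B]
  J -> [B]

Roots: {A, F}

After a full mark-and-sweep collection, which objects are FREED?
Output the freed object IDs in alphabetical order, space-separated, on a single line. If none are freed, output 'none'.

Answer: C G J

Derivation:
Roots: A F
Mark A: refs=D, marked=A
Mark F: refs=B A, marked=A F
Mark D: refs=H, marked=A D F
Mark B: refs=I, marked=A B D F
Mark H: refs=B, marked=A B D F H
Mark I: refs=E null B, marked=A B D F H I
Mark E: refs=B null, marked=A B D E F H I
Unmarked (collected): C G J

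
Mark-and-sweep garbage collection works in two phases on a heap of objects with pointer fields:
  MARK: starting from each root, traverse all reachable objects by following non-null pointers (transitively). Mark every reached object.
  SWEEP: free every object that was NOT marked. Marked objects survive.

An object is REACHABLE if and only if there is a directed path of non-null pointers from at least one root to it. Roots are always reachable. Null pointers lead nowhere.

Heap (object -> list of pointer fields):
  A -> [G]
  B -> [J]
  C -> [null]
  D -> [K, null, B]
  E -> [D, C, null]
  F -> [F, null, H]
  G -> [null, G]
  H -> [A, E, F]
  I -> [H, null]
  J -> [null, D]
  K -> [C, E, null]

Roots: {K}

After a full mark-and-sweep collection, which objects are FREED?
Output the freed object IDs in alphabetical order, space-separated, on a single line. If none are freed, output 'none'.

Answer: A F G H I

Derivation:
Roots: K
Mark K: refs=C E null, marked=K
Mark C: refs=null, marked=C K
Mark E: refs=D C null, marked=C E K
Mark D: refs=K null B, marked=C D E K
Mark B: refs=J, marked=B C D E K
Mark J: refs=null D, marked=B C D E J K
Unmarked (collected): A F G H I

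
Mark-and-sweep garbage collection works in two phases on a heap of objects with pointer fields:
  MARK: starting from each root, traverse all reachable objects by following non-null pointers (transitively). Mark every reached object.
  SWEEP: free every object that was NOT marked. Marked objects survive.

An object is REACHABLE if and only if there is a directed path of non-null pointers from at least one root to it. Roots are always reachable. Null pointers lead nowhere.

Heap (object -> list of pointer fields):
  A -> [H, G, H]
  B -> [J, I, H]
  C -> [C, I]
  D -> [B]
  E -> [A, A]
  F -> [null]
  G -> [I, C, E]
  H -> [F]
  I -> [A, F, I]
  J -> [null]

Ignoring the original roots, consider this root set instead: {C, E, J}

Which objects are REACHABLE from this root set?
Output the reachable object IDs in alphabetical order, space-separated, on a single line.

Roots: C E J
Mark C: refs=C I, marked=C
Mark E: refs=A A, marked=C E
Mark J: refs=null, marked=C E J
Mark I: refs=A F I, marked=C E I J
Mark A: refs=H G H, marked=A C E I J
Mark F: refs=null, marked=A C E F I J
Mark H: refs=F, marked=A C E F H I J
Mark G: refs=I C E, marked=A C E F G H I J
Unmarked (collected): B D

Answer: A C E F G H I J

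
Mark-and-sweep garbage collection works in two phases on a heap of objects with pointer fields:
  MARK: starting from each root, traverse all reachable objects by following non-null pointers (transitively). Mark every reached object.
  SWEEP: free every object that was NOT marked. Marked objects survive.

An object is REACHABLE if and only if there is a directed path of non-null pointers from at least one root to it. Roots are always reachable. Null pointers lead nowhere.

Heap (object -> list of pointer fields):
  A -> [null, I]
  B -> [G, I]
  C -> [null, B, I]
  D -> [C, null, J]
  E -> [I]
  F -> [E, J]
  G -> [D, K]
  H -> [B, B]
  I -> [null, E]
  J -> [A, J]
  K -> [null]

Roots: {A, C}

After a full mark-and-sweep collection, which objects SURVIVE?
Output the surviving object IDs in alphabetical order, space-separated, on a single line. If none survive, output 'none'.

Roots: A C
Mark A: refs=null I, marked=A
Mark C: refs=null B I, marked=A C
Mark I: refs=null E, marked=A C I
Mark B: refs=G I, marked=A B C I
Mark E: refs=I, marked=A B C E I
Mark G: refs=D K, marked=A B C E G I
Mark D: refs=C null J, marked=A B C D E G I
Mark K: refs=null, marked=A B C D E G I K
Mark J: refs=A J, marked=A B C D E G I J K
Unmarked (collected): F H

Answer: A B C D E G I J K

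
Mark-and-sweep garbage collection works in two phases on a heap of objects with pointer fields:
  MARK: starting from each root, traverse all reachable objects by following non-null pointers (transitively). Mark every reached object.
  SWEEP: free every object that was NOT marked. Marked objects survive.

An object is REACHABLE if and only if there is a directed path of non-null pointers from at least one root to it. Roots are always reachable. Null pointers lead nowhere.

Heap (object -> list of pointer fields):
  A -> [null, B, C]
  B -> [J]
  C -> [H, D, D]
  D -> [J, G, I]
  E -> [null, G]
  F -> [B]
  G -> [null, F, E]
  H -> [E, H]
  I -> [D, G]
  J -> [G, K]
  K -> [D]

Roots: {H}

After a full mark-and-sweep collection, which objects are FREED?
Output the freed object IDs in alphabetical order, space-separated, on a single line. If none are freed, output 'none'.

Roots: H
Mark H: refs=E H, marked=H
Mark E: refs=null G, marked=E H
Mark G: refs=null F E, marked=E G H
Mark F: refs=B, marked=E F G H
Mark B: refs=J, marked=B E F G H
Mark J: refs=G K, marked=B E F G H J
Mark K: refs=D, marked=B E F G H J K
Mark D: refs=J G I, marked=B D E F G H J K
Mark I: refs=D G, marked=B D E F G H I J K
Unmarked (collected): A C

Answer: A C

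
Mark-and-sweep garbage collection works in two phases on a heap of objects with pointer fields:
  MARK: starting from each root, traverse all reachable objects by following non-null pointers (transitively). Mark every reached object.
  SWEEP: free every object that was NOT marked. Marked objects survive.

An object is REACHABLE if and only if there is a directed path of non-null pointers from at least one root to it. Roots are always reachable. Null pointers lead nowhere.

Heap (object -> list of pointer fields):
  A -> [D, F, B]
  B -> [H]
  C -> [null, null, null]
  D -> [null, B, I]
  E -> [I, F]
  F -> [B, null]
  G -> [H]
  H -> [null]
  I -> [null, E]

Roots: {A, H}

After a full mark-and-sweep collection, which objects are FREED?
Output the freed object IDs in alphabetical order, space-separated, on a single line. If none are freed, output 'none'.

Roots: A H
Mark A: refs=D F B, marked=A
Mark H: refs=null, marked=A H
Mark D: refs=null B I, marked=A D H
Mark F: refs=B null, marked=A D F H
Mark B: refs=H, marked=A B D F H
Mark I: refs=null E, marked=A B D F H I
Mark E: refs=I F, marked=A B D E F H I
Unmarked (collected): C G

Answer: C G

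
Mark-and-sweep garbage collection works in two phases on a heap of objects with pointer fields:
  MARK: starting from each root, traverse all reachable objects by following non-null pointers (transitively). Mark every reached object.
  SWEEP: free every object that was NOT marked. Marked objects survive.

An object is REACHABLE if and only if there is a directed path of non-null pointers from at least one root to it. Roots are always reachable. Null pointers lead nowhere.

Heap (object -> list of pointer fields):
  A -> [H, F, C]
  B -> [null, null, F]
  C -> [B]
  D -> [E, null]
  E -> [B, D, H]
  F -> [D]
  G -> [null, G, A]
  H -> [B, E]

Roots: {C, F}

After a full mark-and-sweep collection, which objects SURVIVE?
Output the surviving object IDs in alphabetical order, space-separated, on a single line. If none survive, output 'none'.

Answer: B C D E F H

Derivation:
Roots: C F
Mark C: refs=B, marked=C
Mark F: refs=D, marked=C F
Mark B: refs=null null F, marked=B C F
Mark D: refs=E null, marked=B C D F
Mark E: refs=B D H, marked=B C D E F
Mark H: refs=B E, marked=B C D E F H
Unmarked (collected): A G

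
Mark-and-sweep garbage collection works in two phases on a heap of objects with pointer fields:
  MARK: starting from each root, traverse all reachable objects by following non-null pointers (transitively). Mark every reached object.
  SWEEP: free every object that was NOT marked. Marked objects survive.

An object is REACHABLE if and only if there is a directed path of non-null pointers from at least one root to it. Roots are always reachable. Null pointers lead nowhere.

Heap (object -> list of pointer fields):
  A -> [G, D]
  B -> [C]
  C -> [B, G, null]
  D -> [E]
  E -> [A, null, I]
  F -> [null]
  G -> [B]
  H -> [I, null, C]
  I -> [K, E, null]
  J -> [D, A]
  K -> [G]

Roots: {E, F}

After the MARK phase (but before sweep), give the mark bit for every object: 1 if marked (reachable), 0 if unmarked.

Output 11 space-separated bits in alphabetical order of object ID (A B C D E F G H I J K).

Answer: 1 1 1 1 1 1 1 0 1 0 1

Derivation:
Roots: E F
Mark E: refs=A null I, marked=E
Mark F: refs=null, marked=E F
Mark A: refs=G D, marked=A E F
Mark I: refs=K E null, marked=A E F I
Mark G: refs=B, marked=A E F G I
Mark D: refs=E, marked=A D E F G I
Mark K: refs=G, marked=A D E F G I K
Mark B: refs=C, marked=A B D E F G I K
Mark C: refs=B G null, marked=A B C D E F G I K
Unmarked (collected): H J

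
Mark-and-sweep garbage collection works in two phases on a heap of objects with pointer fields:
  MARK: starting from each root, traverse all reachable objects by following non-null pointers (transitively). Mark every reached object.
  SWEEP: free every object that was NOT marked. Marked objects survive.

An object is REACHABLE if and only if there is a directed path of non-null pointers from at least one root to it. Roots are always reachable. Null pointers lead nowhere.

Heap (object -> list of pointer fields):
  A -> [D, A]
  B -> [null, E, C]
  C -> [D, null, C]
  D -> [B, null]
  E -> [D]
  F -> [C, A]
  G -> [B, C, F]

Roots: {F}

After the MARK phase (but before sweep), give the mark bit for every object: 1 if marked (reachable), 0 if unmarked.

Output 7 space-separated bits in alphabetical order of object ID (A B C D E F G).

Answer: 1 1 1 1 1 1 0

Derivation:
Roots: F
Mark F: refs=C A, marked=F
Mark C: refs=D null C, marked=C F
Mark A: refs=D A, marked=A C F
Mark D: refs=B null, marked=A C D F
Mark B: refs=null E C, marked=A B C D F
Mark E: refs=D, marked=A B C D E F
Unmarked (collected): G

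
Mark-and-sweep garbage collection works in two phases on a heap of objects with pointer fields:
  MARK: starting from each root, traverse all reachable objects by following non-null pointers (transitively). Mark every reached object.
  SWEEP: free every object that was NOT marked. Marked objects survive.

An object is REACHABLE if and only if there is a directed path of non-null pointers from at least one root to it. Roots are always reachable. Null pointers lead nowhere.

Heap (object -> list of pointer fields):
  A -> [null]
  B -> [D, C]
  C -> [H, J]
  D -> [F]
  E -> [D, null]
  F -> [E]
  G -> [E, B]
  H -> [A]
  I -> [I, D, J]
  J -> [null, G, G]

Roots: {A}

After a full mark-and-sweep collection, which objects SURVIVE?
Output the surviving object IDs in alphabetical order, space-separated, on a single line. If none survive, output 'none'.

Answer: A

Derivation:
Roots: A
Mark A: refs=null, marked=A
Unmarked (collected): B C D E F G H I J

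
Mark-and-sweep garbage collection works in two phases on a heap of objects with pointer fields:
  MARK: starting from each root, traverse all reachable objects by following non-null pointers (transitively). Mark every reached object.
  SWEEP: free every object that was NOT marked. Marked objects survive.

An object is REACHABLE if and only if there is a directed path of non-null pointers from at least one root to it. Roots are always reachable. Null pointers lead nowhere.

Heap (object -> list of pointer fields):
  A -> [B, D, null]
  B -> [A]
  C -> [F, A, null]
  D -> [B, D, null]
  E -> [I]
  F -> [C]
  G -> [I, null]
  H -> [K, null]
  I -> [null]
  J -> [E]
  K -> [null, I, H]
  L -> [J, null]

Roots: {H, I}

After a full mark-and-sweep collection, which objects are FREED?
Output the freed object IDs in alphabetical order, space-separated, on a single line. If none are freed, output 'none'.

Roots: H I
Mark H: refs=K null, marked=H
Mark I: refs=null, marked=H I
Mark K: refs=null I H, marked=H I K
Unmarked (collected): A B C D E F G J L

Answer: A B C D E F G J L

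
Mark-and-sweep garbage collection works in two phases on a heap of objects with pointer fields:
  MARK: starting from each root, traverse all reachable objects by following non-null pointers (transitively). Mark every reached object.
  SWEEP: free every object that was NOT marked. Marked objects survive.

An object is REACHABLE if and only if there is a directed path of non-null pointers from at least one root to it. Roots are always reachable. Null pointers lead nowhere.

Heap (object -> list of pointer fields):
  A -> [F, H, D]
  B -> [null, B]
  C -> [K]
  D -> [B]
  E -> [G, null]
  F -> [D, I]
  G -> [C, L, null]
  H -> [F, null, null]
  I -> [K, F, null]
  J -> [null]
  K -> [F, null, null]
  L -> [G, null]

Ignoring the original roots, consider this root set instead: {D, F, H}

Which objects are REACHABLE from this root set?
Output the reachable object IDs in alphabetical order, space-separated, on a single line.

Answer: B D F H I K

Derivation:
Roots: D F H
Mark D: refs=B, marked=D
Mark F: refs=D I, marked=D F
Mark H: refs=F null null, marked=D F H
Mark B: refs=null B, marked=B D F H
Mark I: refs=K F null, marked=B D F H I
Mark K: refs=F null null, marked=B D F H I K
Unmarked (collected): A C E G J L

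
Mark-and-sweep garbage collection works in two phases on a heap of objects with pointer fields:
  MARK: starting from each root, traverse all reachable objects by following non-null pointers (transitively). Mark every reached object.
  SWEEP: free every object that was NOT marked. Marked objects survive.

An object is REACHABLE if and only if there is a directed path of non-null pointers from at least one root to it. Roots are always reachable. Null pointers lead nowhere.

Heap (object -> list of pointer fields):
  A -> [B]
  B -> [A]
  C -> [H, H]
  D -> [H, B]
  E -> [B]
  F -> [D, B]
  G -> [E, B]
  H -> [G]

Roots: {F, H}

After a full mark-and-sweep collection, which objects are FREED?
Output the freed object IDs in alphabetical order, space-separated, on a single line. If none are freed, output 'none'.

Roots: F H
Mark F: refs=D B, marked=F
Mark H: refs=G, marked=F H
Mark D: refs=H B, marked=D F H
Mark B: refs=A, marked=B D F H
Mark G: refs=E B, marked=B D F G H
Mark A: refs=B, marked=A B D F G H
Mark E: refs=B, marked=A B D E F G H
Unmarked (collected): C

Answer: C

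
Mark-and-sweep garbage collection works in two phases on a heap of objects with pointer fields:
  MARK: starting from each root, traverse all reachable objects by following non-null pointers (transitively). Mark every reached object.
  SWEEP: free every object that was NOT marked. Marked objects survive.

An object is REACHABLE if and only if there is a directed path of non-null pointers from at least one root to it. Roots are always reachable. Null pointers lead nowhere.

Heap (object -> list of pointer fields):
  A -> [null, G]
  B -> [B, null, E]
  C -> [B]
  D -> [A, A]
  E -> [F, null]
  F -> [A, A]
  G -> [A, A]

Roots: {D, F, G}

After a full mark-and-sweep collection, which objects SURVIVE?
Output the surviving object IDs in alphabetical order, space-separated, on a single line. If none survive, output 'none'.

Roots: D F G
Mark D: refs=A A, marked=D
Mark F: refs=A A, marked=D F
Mark G: refs=A A, marked=D F G
Mark A: refs=null G, marked=A D F G
Unmarked (collected): B C E

Answer: A D F G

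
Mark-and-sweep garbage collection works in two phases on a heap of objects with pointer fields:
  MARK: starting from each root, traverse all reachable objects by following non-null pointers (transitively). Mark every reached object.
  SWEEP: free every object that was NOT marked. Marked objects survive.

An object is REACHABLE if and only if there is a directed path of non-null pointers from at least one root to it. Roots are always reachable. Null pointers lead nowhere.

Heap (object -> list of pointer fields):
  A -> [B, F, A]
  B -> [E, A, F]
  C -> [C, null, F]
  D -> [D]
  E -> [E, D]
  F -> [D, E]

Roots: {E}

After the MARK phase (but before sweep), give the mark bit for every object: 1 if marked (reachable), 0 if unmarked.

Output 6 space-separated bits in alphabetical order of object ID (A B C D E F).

Answer: 0 0 0 1 1 0

Derivation:
Roots: E
Mark E: refs=E D, marked=E
Mark D: refs=D, marked=D E
Unmarked (collected): A B C F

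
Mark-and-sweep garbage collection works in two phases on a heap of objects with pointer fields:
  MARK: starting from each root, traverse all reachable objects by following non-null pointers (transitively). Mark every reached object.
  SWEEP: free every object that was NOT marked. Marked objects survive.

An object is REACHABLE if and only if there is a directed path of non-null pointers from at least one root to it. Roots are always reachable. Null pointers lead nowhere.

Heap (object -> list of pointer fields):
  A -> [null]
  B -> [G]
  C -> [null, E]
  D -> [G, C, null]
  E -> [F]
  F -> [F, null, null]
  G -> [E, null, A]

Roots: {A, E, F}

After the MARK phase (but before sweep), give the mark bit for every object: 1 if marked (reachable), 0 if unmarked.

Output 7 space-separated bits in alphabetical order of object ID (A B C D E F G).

Roots: A E F
Mark A: refs=null, marked=A
Mark E: refs=F, marked=A E
Mark F: refs=F null null, marked=A E F
Unmarked (collected): B C D G

Answer: 1 0 0 0 1 1 0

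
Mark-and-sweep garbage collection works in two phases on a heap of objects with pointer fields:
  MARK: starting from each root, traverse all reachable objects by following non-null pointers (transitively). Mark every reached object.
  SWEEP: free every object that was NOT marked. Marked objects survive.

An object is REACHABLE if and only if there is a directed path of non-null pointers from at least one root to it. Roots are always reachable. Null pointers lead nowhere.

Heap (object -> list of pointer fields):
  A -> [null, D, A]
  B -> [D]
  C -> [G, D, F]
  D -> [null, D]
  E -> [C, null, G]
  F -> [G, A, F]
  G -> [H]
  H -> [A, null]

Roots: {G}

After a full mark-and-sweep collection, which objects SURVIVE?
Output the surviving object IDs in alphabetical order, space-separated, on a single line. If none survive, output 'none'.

Answer: A D G H

Derivation:
Roots: G
Mark G: refs=H, marked=G
Mark H: refs=A null, marked=G H
Mark A: refs=null D A, marked=A G H
Mark D: refs=null D, marked=A D G H
Unmarked (collected): B C E F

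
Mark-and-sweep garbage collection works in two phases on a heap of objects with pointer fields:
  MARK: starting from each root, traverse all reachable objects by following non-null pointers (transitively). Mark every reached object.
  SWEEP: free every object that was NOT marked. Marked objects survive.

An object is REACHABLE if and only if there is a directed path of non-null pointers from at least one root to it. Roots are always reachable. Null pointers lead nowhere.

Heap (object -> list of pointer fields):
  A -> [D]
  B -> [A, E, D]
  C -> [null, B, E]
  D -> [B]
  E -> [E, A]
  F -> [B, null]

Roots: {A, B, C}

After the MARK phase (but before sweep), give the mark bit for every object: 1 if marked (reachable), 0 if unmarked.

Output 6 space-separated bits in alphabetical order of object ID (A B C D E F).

Roots: A B C
Mark A: refs=D, marked=A
Mark B: refs=A E D, marked=A B
Mark C: refs=null B E, marked=A B C
Mark D: refs=B, marked=A B C D
Mark E: refs=E A, marked=A B C D E
Unmarked (collected): F

Answer: 1 1 1 1 1 0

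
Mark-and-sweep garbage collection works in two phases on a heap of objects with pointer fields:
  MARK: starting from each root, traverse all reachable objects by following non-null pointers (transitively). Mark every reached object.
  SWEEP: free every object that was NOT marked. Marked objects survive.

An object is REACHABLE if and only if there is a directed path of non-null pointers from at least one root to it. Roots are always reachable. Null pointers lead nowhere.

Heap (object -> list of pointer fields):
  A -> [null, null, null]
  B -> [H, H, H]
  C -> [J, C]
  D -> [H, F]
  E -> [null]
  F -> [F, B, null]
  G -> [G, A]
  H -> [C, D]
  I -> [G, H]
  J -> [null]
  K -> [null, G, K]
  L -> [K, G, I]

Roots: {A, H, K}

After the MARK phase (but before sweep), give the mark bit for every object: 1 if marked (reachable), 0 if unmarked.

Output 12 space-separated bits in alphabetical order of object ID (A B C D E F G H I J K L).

Roots: A H K
Mark A: refs=null null null, marked=A
Mark H: refs=C D, marked=A H
Mark K: refs=null G K, marked=A H K
Mark C: refs=J C, marked=A C H K
Mark D: refs=H F, marked=A C D H K
Mark G: refs=G A, marked=A C D G H K
Mark J: refs=null, marked=A C D G H J K
Mark F: refs=F B null, marked=A C D F G H J K
Mark B: refs=H H H, marked=A B C D F G H J K
Unmarked (collected): E I L

Answer: 1 1 1 1 0 1 1 1 0 1 1 0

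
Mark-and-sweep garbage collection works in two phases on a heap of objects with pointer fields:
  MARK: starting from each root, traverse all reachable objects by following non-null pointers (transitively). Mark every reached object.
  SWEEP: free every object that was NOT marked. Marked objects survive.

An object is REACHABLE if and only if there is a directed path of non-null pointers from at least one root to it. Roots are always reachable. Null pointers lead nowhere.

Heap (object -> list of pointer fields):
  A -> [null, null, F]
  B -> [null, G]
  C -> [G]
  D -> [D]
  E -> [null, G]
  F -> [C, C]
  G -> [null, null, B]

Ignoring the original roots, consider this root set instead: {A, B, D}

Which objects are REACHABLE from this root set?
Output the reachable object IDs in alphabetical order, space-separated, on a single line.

Answer: A B C D F G

Derivation:
Roots: A B D
Mark A: refs=null null F, marked=A
Mark B: refs=null G, marked=A B
Mark D: refs=D, marked=A B D
Mark F: refs=C C, marked=A B D F
Mark G: refs=null null B, marked=A B D F G
Mark C: refs=G, marked=A B C D F G
Unmarked (collected): E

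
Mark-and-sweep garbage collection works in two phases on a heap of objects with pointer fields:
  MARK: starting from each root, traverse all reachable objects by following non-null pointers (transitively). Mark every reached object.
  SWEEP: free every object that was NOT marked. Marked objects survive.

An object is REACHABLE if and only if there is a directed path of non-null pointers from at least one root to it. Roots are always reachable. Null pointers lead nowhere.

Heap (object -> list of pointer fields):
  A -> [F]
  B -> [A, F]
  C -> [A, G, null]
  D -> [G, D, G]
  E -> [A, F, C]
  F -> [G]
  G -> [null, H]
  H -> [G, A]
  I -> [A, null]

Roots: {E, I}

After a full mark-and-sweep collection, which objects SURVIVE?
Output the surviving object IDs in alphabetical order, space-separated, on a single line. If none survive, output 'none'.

Answer: A C E F G H I

Derivation:
Roots: E I
Mark E: refs=A F C, marked=E
Mark I: refs=A null, marked=E I
Mark A: refs=F, marked=A E I
Mark F: refs=G, marked=A E F I
Mark C: refs=A G null, marked=A C E F I
Mark G: refs=null H, marked=A C E F G I
Mark H: refs=G A, marked=A C E F G H I
Unmarked (collected): B D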